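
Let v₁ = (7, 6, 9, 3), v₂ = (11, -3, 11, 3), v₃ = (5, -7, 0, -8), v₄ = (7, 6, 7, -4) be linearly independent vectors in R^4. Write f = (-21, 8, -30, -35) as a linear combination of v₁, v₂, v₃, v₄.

f = -2v₁ - 3v₂ + v₃ + 3v₄

Since v₁, v₂, v₃, v₄ are independent, the coefficients expressing f are uniquely determined by a linear system.
Row-reducing the augmented matrix gives the unique coefficients (α₁, …, α₄) = (-2, -3, 1, 3).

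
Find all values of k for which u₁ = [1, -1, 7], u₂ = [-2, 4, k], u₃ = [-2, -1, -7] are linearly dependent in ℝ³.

k = -56/3

The vectors are dependent exactly when the determinant of the matrix with rows u₁, u₂, u₃ vanishes.
Expanding, det = 3*k + 56.
Setting this to zero gives k = -56/3.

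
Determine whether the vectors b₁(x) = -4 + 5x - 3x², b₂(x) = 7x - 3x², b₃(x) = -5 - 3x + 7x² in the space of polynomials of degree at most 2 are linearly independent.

Write each element as a coordinate vector in ℝ³ using {1, x, x²}.
Place the vectors as rows of a 3×3 matrix and reduce to echelon form.
The reduction yields 3 nonzero rows, so the rank is 3.
Since rank = 3 (the number of vectors), the set is linearly independent.

linearly independent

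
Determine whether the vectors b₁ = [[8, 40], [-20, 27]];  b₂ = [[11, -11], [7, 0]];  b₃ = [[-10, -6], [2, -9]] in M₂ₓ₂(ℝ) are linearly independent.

Take coordinates with respect to the standard basis {E₁₁, E₁₂, E₂₁, E₂₂}.
Row-reduce the matrix whose columns are b₁, b₂, b₃.
The reduction yields 2 nonzero rows, so the rank is 2.
Since rank 2 < 3, the set is linearly dependent.
Indeed b₁ + 2b₂ + 3b₃ = 0.

linearly dependent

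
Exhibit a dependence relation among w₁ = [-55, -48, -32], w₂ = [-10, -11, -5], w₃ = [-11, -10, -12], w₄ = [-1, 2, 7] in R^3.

Write the vectors as columns of a matrix and find a nonzero vector in its null space.
A generator of the null space is (1, -2, -3, -2).

w₁ - 2w₂ - 3w₃ - 2w₄ = 0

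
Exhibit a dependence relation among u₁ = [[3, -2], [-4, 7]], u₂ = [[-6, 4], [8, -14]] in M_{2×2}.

Take coordinates with respect to {E₁₁, E₁₂, E₂₁, E₂₂}.
Set up α₁u₁ + α₂u₂ = 0 and solve the homogeneous system.
A generator of the null space is (2, 1).

2u₁ + u₂ = 0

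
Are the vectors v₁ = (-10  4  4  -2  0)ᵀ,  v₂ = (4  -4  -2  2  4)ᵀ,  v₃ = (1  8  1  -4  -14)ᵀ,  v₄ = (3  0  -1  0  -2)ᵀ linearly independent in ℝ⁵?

Row-reduce the matrix whose columns are v₁, v₂, v₃, v₄.
The reduction yields 2 nonzero rows, so the rank is 2.
Since rank 2 < 4, the set is linearly dependent.
Indeed 3v₁ + 7v₂ + 2v₃ = 0.

linearly dependent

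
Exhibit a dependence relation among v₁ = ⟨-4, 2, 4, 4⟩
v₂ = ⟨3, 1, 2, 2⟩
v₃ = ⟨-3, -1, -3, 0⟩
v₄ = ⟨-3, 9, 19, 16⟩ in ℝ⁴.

3v₁ + 2v₂ - v₃ - v₄ = 0

Write the vectors as columns of a matrix and find a nonzero vector in its null space.
One solution (up to scaling) is (3, 2, -1, -1).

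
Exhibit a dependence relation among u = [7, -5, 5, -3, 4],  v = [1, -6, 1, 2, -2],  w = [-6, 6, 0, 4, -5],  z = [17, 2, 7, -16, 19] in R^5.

2u - 3v - w - z = 0

Solve the homogeneous system with u, v, w, z as columns by row-reducing the coefficient matrix.
The free variable yields coefficients (2, -3, -1, -1) (any nonzero multiple also works).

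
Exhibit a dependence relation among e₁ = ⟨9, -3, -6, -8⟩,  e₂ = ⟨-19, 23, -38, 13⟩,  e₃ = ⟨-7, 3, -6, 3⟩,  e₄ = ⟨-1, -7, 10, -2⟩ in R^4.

Write the vectors as columns of a matrix and find a nonzero vector in its null space.
A generator of the null space is (0, 1, -3, 2).

e₂ - 3e₃ + 2e₄ = 0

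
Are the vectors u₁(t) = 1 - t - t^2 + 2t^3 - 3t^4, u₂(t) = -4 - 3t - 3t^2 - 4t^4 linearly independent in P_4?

Write each element as a coordinate vector in ℝ⁵ using {1, t, …, t^4}.
Place the vectors as rows of a 2×5 matrix and reduce to echelon form.
The reduction yields 2 nonzero rows, so the rank is 2.
Since rank = 2 (the number of vectors), the set is linearly independent.

linearly independent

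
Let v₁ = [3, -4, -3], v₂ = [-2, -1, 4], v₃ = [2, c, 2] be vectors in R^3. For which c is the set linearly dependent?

The vectors are dependent exactly when the determinant of the matrix with rows v₁, v₂, v₃ vanishes.
Expanding, det = -6*c - 60.
Solving -6*c - 60 = 0 yields c = -10.

c = -10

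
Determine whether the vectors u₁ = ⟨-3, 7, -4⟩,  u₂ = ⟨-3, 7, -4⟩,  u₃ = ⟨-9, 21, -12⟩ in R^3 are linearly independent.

linearly dependent

The matrix [u₁|u₂|u₃] has determinant 0.
A zero determinant means the columns are linearly dependent.
Indeed u₁ - u₂ = 0.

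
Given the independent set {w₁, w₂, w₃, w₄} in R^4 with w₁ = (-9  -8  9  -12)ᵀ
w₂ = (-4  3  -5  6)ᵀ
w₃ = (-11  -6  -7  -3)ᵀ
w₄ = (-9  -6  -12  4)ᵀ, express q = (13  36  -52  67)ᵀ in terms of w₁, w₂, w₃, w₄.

Solve the system with w₁, w₂, w₃, w₄ as columns and q as the right-hand side.
Row-reducing the augmented matrix gives the unique coefficients (α₁, …, α₄) = (-3, 4, -1, 1).

q = -3w₁ + 4w₂ - w₃ + w₄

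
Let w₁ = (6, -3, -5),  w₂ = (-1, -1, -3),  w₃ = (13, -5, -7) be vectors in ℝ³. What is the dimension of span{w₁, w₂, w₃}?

Form the matrix with w₁, w₂, w₃ as columns and reduce.
Reduction leaves 2 leading entries, giving rank 2.

2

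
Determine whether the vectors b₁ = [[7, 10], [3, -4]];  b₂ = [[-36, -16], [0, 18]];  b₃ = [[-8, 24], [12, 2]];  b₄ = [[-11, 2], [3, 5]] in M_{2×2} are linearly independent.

Write each element as a coordinate vector in ℝ⁴ using {E₁₁, E₁₂, E₂₁, E₂₂}.
Row-reduce the matrix whose columns are b₁, b₂, b₃, b₄.
The reduction yields 2 nonzero rows, so the rank is 2.
Since rank 2 < 4, the set is linearly dependent.
Indeed 4b₁ + b₂ - b₃ = 0.

linearly dependent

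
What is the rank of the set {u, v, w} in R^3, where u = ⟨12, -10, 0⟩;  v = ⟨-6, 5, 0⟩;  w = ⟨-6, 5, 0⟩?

Put the 3×3 matrix [u|v|w] into echelon form.
There is 1 pivot column, so rank = 1.

rank 1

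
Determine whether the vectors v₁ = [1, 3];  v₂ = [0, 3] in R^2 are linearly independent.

linearly independent

Place the vectors as rows of a 2×2 matrix and reduce to echelon form.
The reduction yields 2 nonzero rows, so the rank is 2.
Since rank = 2 (the number of vectors), the set is linearly independent.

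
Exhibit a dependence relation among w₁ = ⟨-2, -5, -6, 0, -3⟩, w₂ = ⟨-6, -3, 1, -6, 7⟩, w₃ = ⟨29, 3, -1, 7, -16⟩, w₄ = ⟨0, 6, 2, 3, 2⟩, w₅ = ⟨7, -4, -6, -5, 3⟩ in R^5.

2w₁ + 3w₂ + w₃ + 2w₄ - w₅ = 0

Write the vectors as columns of a matrix and find a nonzero vector in its null space.
One solution (up to scaling) is (2, 3, 1, 2, -1).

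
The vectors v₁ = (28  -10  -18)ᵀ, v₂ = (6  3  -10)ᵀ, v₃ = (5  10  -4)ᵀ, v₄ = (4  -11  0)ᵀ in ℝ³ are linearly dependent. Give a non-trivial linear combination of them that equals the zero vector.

Write the vectors as columns of a matrix and find a nonzero vector in its null space.
One solution (up to scaling) is (1, -1, -2, -3).

v₁ - v₂ - 2v₃ - 3v₄ = 0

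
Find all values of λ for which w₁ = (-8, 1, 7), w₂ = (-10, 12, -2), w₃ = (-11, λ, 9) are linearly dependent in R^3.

λ = 2

Place the vectors as rows of a 3×3 matrix; dependence ⇔ determinant zero.
Expanding, det = 172 - 86*λ.
Solving 172 - 86*λ = 0 yields λ = 2.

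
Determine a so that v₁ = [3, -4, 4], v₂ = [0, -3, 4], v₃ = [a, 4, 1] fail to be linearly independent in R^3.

a = -57/4

The set is linearly dependent precisely when det[v₁; v₂; v₃] = 0.
Expanding, det = -4*a - 57.
Setting this to zero gives a = -57/4.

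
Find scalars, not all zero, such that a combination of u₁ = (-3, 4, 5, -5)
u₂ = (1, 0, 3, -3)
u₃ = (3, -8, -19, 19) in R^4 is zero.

2u₁ + 3u₂ + u₃ = 0

Solve the homogeneous system with u₁, u₂, u₃ as columns by row-reducing the coefficient matrix.
A generator of the null space is (2, 3, 1).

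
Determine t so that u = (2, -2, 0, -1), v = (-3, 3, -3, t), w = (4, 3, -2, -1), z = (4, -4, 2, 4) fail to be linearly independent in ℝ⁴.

t = -15/2

The set is linearly dependent precisely when det[u; v; w; z] = 0.
The determinant works out to 28*t + 210.
Solving 28*t + 210 = 0 yields t = -15/2.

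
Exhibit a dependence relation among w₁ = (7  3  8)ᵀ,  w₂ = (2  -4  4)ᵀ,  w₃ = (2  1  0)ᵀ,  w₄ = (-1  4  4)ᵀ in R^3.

w₁ - w₂ - 3w₃ - w₄ = 0

Write the vectors as columns of a matrix and find a nonzero vector in its null space.
A generator of the null space is (1, -1, -3, -1).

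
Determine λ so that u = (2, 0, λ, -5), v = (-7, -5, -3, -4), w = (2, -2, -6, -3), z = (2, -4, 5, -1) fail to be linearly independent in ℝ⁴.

λ = -17

Dependence holds iff the 4×4 matrix [u v w z] is singular.
Expanding, det = 106*λ + 1802.
Setting this to zero gives λ = -17.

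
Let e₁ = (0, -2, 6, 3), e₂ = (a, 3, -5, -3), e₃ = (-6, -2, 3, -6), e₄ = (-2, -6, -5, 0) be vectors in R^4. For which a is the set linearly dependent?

a = 3/10

Place the vectors as rows of a 4×4 matrix; dependence ⇔ determinant zero.
Expanding, det = 108 - 360*a.
This vanishes exactly when a = 3/10.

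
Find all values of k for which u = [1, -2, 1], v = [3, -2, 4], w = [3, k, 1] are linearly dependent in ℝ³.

The set is linearly dependent precisely when det[u; v; w] = 0.
Expanding, det = -k - 14.
Setting this to zero gives k = -14.

k = -14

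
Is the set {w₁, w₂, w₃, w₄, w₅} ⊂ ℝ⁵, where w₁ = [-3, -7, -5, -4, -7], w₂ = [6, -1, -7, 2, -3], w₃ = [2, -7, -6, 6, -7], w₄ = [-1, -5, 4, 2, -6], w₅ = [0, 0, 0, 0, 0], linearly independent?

One of the vectors is the zero vector, so the set is linearly dependent.

linearly dependent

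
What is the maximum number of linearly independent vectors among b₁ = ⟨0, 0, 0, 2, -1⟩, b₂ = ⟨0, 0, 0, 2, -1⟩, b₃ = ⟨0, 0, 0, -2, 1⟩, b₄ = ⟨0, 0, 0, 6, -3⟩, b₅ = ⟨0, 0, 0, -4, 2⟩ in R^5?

Put the 5×5 matrix [b₁|b₂|b₃|b₄|b₅] into echelon form.
Reduction leaves 1 leading entry, giving rank 1.

1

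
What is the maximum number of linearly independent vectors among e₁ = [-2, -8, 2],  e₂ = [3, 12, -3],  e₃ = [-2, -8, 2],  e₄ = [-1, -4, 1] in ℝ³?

1

Put the 3×4 matrix [e₁|e₂|e₃|e₄] into echelon form.
Exactly 1 pivot survives; hence the rank is 1.
(With 4 elements in a 3-dimensional space the rank is at most 3.)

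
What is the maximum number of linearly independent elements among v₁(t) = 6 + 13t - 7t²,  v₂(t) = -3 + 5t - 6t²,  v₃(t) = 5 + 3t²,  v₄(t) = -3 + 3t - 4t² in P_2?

Represent each element by its coordinate vector in ℝ³.
Apply Gaussian elimination to the matrix whose rows are v₁, v₂, v₃, v₄.
Reduction leaves 3 leading entries, giving rank 3.
(With 4 elements in a 3-dimensional space the rank is at most 3.)

3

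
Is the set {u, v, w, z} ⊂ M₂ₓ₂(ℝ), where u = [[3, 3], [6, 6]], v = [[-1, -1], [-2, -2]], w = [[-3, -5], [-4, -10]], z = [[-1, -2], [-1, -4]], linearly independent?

linearly dependent

Take coordinates with respect to the standard basis {E₁₁, E₁₂, E₂₁, E₂₂}.
Place the vectors as rows of a 4×4 matrix and reduce to echelon form.
The reduction yields 2 nonzero rows, so the rank is 2.
Since rank 2 < 4, the set is linearly dependent.
Indeed u + 3v = 0.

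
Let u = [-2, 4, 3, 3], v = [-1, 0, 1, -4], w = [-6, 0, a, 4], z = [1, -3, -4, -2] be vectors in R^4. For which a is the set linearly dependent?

Dependence holds iff the 4×4 matrix [u v w z] is singular.
Expanding, det = 9*a + 198.
This vanishes exactly when a = -22.

a = -22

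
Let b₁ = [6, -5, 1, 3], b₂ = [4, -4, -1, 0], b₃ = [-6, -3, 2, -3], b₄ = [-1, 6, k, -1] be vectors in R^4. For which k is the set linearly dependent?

The set is linearly dependent precisely when det[b₁; b₂; b₃; b₄] = 0.
Cofactor expansion gives det = 96*k + 248.
Setting this to zero gives k = -31/12.

k = -31/12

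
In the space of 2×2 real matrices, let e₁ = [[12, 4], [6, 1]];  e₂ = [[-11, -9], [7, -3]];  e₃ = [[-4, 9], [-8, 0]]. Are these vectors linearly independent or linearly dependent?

linearly independent

Take coordinates with respect to the standard basis {E₁₁, E₁₂, E₂₁, E₂₂}.
Place the vectors as rows of a 3×4 matrix and reduce to echelon form.
The reduction yields 3 nonzero rows, so the rank is 3.
Since rank = 3 (the number of vectors), the set is linearly independent.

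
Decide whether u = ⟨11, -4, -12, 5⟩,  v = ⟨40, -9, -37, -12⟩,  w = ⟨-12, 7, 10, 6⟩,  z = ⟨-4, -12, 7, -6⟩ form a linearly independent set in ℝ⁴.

linearly dependent

Form the 4×4 matrix with these as columns; its determinant is 0.
A zero determinant means the columns are linearly dependent.
Indeed v + 3w + z = 0.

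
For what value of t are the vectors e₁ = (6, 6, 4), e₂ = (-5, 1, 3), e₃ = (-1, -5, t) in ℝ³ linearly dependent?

Place the vectors as rows of a 3×3 matrix; dependence ⇔ determinant zero.
Cofactor expansion gives det = 36*t + 176.
This vanishes exactly when t = -44/9.

t = -44/9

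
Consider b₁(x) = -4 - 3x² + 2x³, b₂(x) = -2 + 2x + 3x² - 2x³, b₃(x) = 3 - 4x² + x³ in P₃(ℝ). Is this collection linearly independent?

linearly independent

Write each element as a coordinate vector in ℝ⁴ using {1, x, …, x³}.
Place the vectors as rows of a 3×4 matrix and reduce to echelon form.
The reduction yields 3 nonzero rows, so the rank is 3.
Since rank = 3 (the number of vectors), the set is linearly independent.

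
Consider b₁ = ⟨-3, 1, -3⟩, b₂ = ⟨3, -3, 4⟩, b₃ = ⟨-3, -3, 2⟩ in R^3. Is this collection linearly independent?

linearly independent

The matrix [b₁|b₂|b₃] has determinant 18.
A nonzero determinant means the columns are linearly independent.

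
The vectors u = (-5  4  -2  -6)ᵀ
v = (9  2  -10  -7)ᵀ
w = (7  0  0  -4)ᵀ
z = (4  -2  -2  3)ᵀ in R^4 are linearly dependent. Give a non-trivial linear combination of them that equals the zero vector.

Set up α₁u + … + α₄z = 0 and solve the homogeneous system.
The free variable yields coefficients (2, -1, 1, 3) (any nonzero multiple also works).

2u - v + w + 3z = 0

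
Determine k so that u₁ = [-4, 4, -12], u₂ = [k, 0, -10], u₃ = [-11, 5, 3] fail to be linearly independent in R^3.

k = 10/3

The set is linearly dependent precisely when det[u₁; u₂; u₃] = 0.
The determinant works out to 240 - 72*k.
This vanishes exactly when k = 10/3.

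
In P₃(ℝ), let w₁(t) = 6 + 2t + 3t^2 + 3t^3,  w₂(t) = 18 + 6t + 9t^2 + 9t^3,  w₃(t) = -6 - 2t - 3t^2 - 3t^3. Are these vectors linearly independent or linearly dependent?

Write each element as a coordinate vector in ℝ⁴ using {1, t, …, t^3}.
Place the vectors as rows of a 3×4 matrix and reduce to echelon form.
The reduction yields 1 nonzero row, so the rank is 1.
Since rank 1 < 3, the set is linearly dependent.
Indeed 3w₁ - w₂ = 0.

linearly dependent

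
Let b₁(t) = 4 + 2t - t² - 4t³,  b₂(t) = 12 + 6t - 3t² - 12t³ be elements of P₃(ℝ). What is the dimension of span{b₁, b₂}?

1

Use coordinates relative to {1, t, …, t³}.
Apply Gaussian elimination to the matrix whose rows are b₁, b₂.
There is 1 pivot column, so rank = 1.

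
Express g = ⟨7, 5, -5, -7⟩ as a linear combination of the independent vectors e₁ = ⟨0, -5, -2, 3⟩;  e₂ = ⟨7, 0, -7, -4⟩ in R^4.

g = -e₁ + e₂

Write g = c₁e₁ + c₂e₂ and equate components.
The system has the unique solution (c₁, c₂) = (-1, 1).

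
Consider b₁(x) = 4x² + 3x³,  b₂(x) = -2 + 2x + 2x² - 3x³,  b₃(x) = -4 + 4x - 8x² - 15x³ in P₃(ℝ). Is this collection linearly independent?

Write each element as a coordinate vector in ℝ⁴ using {1, x, …, x³}.
Place the vectors as rows of a 3×4 matrix and reduce to echelon form.
The reduction yields 2 nonzero rows, so the rank is 2.
Since rank 2 < 3, the set is linearly dependent.
Indeed 3b₁ - 2b₂ + b₃ = 0.

linearly dependent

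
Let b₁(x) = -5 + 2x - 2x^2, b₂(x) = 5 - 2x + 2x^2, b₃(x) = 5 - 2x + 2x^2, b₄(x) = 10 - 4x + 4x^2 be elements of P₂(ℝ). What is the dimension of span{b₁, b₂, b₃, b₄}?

dim = 1

Represent each element by its coordinate vector in ℝ³.
Row-reduce the 4×3 matrix with these as rows.
There is 1 pivot column, so rank = 1.
(With 4 elements in a 3-dimensional space the rank is at most 3.)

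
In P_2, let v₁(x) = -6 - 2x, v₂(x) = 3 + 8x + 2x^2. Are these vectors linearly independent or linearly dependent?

linearly independent

Take coordinates with respect to the standard basis {1, x, x^2}.
Row-reduce the matrix whose columns are v₁, v₂.
The reduction yields 2 nonzero rows, so the rank is 2.
Since rank = 2 (the number of vectors), the set is linearly independent.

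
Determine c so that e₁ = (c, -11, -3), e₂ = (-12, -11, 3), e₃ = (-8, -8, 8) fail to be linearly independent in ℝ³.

c = -51/4

The set is linearly dependent precisely when det[e₁; e₂; e₃] = 0.
The determinant works out to -64*c - 816.
This vanishes exactly when c = -51/4.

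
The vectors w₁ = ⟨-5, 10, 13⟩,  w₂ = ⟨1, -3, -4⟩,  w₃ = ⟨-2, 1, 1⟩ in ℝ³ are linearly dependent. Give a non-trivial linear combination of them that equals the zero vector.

Row-reduce the matrix with w₁, w₂, w₃ as columns; the null space gives the coefficients.
One solution (up to scaling) is (1, 3, -1).

w₁ + 3w₂ - w₃ = 0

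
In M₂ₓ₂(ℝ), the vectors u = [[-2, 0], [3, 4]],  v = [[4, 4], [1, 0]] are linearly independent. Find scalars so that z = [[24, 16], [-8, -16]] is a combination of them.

Work in coordinates with respect to the standard basis {E₁₁, E₁₂, E₂₁, E₂₂}.
Since u, v are independent, the coefficients expressing z are uniquely determined by a linear system.
The system has the unique solution (α₁, α₂) = (-4, 4).

z = -4u + 4v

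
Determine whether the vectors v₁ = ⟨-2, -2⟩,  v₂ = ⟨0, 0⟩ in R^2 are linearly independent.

linearly dependent

One of the vectors is the zero vector, so the set is linearly dependent.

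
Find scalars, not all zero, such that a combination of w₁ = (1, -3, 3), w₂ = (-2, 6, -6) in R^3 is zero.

Set up α₁w₁ + α₂w₂ = 0 and solve the homogeneous system.
One solution (up to scaling) is (2, 1).

2w₁ + w₂ = 0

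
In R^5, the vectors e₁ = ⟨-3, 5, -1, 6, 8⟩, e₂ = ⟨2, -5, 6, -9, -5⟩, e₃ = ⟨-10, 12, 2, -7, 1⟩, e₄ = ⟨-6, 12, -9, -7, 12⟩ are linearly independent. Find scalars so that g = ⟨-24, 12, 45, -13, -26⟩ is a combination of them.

Write g = a₁e₁ + … + a₄e₄ and equate components.
Row-reducing the augmented matrix gives the unique coefficients (a₁, …, a₄) = (2, 2, 4, -3).

g = 2e₁ + 2e₂ + 4e₃ - 3e₄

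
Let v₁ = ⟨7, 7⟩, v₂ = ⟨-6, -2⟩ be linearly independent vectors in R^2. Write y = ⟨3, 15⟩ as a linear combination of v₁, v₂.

Since v₁, v₂ are independent, the coefficients expressing y are uniquely determined by a linear system.
Back-substitution yields (a₁, a₂) = (3, 3).

y = 3v₁ + 3v₂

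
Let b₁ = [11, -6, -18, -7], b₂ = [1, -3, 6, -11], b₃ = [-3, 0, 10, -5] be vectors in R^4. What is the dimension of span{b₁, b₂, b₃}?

dim = 2

Row-reduce the 3×4 matrix with these as rows.
Exactly 2 pivots survive; hence the rank is 2.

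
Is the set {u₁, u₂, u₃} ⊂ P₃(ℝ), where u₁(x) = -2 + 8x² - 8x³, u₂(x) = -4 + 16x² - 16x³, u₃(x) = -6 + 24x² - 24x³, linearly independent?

linearly dependent

Write each element as a coordinate vector in ℝ⁴ using {1, x, …, x³}.
Place the vectors as rows of a 3×4 matrix and reduce to echelon form.
The reduction yields 1 nonzero row, so the rank is 1.
Since rank 1 < 3, the set is linearly dependent.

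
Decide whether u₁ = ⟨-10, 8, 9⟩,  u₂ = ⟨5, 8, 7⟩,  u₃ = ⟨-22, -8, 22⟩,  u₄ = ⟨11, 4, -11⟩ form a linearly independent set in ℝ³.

There are 4 vectors in a 3-dimensional space, so they cannot be linearly independent.

linearly dependent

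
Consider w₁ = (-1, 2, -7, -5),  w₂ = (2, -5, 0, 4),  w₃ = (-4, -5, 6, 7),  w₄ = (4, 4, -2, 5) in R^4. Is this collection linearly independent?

Form the 4×4 matrix with these as columns; its determinant is 1998.
A nonzero determinant means the columns are linearly independent.

linearly independent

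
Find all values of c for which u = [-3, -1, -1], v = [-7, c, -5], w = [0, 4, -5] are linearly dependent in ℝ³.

c = -1/5

Dependence holds iff the 3×3 matrix [u v w] is singular.
Cofactor expansion gives det = 15*c + 3.
Solving 15*c + 3 = 0 yields c = -1/5.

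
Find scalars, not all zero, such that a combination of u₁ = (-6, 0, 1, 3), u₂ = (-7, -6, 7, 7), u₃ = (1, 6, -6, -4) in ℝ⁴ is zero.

Set up α₁u₁ + … + α₃u₃ = 0 and solve the homogeneous system.
One solution (up to scaling) is (1, -1, -1).

u₁ - u₂ - u₃ = 0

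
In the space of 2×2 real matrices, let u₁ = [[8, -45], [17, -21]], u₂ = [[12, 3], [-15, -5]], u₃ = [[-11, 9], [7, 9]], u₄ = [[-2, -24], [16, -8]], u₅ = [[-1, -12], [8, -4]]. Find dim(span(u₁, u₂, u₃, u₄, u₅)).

Pass to coordinate vectors with respect to the basis {E₁₁, E₁₂, E₂₁, E₂₂}.
Apply Gaussian elimination to the matrix whose rows are u₁, u₂, u₃, u₄, u₅.
The echelon form has 2 nonzero rows, so the rank is 2.
(With 5 elements in a 4-dimensional space the rank is at most 4.)

dim = 2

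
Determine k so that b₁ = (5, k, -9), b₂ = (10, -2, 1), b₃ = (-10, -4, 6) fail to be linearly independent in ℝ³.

k = 50/7

Place the vectors as rows of a 3×3 matrix; dependence ⇔ determinant zero.
Expanding, det = 500 - 70*k.
This vanishes exactly when k = 50/7.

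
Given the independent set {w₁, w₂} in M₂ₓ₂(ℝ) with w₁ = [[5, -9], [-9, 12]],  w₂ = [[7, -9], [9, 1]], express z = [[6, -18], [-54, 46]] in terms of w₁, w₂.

Work in coordinates with respect to the standard basis {E₁₁, E₁₂, E₂₁, E₂₂}.
Write z = α₁w₁ + α₂w₂ and equate components.
Back-substitution yields (α₁, α₂) = (4, -2).

z = 4w₁ - 2w₂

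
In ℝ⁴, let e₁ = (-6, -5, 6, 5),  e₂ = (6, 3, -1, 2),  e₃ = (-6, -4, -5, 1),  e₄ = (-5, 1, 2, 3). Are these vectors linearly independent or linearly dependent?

Form the 4×4 matrix with these as columns; its determinant is -1666.
A nonzero determinant means the columns are linearly independent.

linearly independent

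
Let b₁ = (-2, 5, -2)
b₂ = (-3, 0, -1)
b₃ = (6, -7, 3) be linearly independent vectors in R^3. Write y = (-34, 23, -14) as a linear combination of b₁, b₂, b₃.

Write y = a₁b₁ + … + a₃b₃ and equate components.
The system has the unique solution (a₁, a₂, a₃) = (-1, 4, -4).

y = -b₁ + 4b₂ - 4b₃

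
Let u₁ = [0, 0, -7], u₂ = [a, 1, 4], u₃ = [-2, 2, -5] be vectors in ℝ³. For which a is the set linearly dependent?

The set is linearly dependent precisely when det[u₁; u₂; u₃] = 0.
Expanding, det = -14*a - 14.
This vanishes exactly when a = -1.

a = -1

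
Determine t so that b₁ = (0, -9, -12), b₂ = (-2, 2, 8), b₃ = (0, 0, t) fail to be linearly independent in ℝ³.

Place the vectors as rows of a 3×3 matrix; dependence ⇔ determinant zero.
Cofactor expansion gives det = -18*t.
Setting this to zero gives t = 0.

t = 0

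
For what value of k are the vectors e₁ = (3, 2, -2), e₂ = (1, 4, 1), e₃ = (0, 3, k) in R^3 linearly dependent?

k = 3/2

Place the vectors as rows of a 3×3 matrix; dependence ⇔ determinant zero.
Expanding, det = 10*k - 15.
Solving 10*k - 15 = 0 yields k = 3/2.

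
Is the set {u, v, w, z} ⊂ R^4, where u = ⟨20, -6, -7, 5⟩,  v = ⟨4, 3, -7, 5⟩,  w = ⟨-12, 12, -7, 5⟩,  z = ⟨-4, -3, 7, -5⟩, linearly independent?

linearly dependent

The matrix [u|v|w|z] has determinant 0.
A zero determinant means the columns are linearly dependent.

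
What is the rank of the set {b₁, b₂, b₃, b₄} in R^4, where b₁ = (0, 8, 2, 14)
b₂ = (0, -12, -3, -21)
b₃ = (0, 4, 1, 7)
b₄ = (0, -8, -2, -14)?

1

Put the 4×4 matrix [b₁|b₂|b₃|b₄] into echelon form.
There is 1 pivot column, so rank = 1.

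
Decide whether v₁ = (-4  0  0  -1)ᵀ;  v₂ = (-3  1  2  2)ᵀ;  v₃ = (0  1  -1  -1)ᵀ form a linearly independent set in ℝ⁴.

linearly independent

Place the vectors as rows of a 3×4 matrix and reduce to echelon form.
The reduction yields 3 nonzero rows, so the rank is 3.
Since rank = 3 (the number of vectors), the set is linearly independent.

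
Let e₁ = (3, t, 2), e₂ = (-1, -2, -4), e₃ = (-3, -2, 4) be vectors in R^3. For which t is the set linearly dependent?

Dependence holds iff the 3×3 matrix [e₁ e₂ e₃] is singular.
Cofactor expansion gives det = 16*t - 56.
Setting this to zero gives t = 7/2.

t = 7/2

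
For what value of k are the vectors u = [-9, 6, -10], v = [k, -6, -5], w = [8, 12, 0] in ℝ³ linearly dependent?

k = -21/2

The vectors are dependent exactly when the determinant of the matrix with rows u, v, w vanishes.
The determinant works out to -120*k - 1260.
Setting this to zero gives k = -21/2.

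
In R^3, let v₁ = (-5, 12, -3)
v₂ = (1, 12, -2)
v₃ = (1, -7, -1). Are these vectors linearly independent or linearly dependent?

linearly independent

Place the vectors as rows of a 3×3 matrix and reduce to echelon form.
The reduction yields 3 nonzero rows, so the rank is 3.
Since rank = 3 (the number of vectors), the set is linearly independent.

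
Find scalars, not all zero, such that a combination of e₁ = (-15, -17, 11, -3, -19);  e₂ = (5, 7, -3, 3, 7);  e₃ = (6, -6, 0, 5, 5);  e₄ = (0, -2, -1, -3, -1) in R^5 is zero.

Write the vectors as columns of a matrix and find a nonzero vector in its null space.
The free variable yields coefficients (1, 3, 0, 2) (any nonzero multiple also works).

e₁ + 3e₂ + 2e₄ = 0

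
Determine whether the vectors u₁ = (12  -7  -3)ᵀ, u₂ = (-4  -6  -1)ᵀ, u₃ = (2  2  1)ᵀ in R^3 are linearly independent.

linearly independent

The matrix [u₁|u₂|u₃] has determinant -74.
A nonzero determinant means the columns are linearly independent.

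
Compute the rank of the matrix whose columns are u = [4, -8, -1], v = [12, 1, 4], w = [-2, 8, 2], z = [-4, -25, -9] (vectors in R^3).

Row-reduce the 4×3 matrix with these as rows.
There are 3 pivot columns, so rank = 3.
(With 4 elements in a 3-dimensional space the rank is at most 3.)

rank 3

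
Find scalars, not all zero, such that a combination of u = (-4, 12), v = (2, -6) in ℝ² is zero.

Row-reduce the matrix with u, v as columns; the null space gives the coefficients.
One solution (up to scaling) is (1, 2).

u + 2v = 0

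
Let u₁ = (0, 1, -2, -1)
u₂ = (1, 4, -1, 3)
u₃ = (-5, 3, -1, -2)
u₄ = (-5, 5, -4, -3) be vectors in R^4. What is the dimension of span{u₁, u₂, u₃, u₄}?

dim = 4

Apply Gaussian elimination to the matrix whose rows are u₁, u₂, u₃, u₄.
The echelon form has 4 nonzero rows, so the rank is 4.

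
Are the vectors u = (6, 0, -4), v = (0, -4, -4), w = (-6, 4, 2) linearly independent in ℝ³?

linearly independent

Row-reduce the matrix whose columns are u, v, w.
The reduction yields 3 nonzero rows, so the rank is 3.
Since rank = 3 (the number of vectors), the set is linearly independent.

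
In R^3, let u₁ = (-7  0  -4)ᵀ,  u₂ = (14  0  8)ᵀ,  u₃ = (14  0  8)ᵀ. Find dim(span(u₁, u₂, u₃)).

dim = 1

Put the 3×3 matrix [u₁|u₂|u₃] into echelon form.
Reduction leaves 1 leading entry, giving rank 1.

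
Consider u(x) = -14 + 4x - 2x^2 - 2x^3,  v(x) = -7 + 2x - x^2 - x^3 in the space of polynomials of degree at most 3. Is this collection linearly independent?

Take coordinates with respect to the standard basis {1, x, …, x^3}.
Row-reduce the matrix whose columns are u, v.
The reduction yields 1 nonzero row, so the rank is 1.
Since rank 1 < 2, the set is linearly dependent.
Indeed u - 2v = 0.

linearly dependent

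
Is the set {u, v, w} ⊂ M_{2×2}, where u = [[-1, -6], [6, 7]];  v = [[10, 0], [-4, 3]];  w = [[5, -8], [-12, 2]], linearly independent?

Take coordinates with respect to the standard basis {E₁₁, E₁₂, E₂₁, E₂₂}.
Row-reduce the matrix whose columns are u, v, w.
The reduction yields 3 nonzero rows, so the rank is 3.
Since rank = 3 (the number of vectors), the set is linearly independent.

linearly independent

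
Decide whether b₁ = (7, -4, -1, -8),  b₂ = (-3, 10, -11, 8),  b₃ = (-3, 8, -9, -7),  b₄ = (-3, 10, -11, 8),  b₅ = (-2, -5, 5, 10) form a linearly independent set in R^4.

linearly dependent

There are 5 vectors in a 4-dimensional space, so they cannot be linearly independent.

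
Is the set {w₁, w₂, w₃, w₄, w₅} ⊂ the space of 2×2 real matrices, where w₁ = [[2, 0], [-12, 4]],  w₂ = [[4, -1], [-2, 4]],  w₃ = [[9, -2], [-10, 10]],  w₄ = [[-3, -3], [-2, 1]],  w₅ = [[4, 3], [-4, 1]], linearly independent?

Write each element as a coordinate vector in ℝ⁴ using {E₁₁, E₁₂, E₂₁, E₂₂}.
There are 5 vectors in a 4-dimensional space, so they cannot be linearly independent.

linearly dependent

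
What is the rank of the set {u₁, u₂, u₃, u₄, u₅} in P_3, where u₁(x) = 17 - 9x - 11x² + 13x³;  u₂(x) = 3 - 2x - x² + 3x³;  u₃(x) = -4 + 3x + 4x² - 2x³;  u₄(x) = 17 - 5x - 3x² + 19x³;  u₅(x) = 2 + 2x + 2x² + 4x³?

Represent each element by its coordinate vector in ℝ⁴.
Form the matrix with u₁, u₂, u₃, u₄, u₅ as columns and reduce.
The echelon form has 3 nonzero rows, so the rank is 3.
(With 5 elements in a 4-dimensional space the rank is at most 4.)

3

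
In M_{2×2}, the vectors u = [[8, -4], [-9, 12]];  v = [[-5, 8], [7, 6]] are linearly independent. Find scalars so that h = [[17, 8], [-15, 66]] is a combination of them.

h = 4u + 3v

Take coordinate vectors relative to {E₁₁, E₁₂, E₂₁, E₂₂}.
Write h = α₁u + α₂v and equate components.
The system has the unique solution (α₁, α₂) = (4, 3).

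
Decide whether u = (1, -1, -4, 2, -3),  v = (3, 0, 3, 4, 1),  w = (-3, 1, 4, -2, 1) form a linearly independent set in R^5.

linearly independent

Row-reduce the matrix whose columns are u, v, w.
The reduction yields 3 nonzero rows, so the rank is 3.
Since rank = 3 (the number of vectors), the set is linearly independent.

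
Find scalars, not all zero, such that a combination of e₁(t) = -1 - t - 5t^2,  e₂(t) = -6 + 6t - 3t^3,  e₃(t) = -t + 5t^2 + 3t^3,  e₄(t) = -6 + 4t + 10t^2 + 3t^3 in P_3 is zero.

e₂ + 2e₃ - e₄ = 0

Write each element as a vector in ℝ⁴ using {1, t, …, t^3}.
Set up α₁e₁ + … + α₄e₄ = 0 and solve the homogeneous system.
A generator of the null space is (0, 1, 2, -1).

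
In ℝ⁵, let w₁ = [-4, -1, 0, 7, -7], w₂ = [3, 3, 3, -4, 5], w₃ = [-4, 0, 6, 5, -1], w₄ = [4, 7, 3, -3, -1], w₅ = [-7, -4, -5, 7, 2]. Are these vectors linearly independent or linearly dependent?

linearly independent

Form the 5×5 matrix with these as columns; its determinant is 1614.
A nonzero determinant means the columns are linearly independent.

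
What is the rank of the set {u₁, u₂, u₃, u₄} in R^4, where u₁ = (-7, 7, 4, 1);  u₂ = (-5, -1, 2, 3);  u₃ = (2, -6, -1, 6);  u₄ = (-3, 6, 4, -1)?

rank 4

Row-reduce the 4×4 matrix with these as rows.
The echelon form has 4 nonzero rows, so the rank is 4.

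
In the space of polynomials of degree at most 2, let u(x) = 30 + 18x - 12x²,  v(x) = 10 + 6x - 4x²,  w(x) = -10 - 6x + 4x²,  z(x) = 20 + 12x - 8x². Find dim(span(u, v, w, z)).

1

Use coordinates relative to {1, x, x²}.
Row-reduce the 4×3 matrix with these as rows.
There is 1 pivot column, so rank = 1.
(With 4 elements in a 3-dimensional space the rank is at most 3.)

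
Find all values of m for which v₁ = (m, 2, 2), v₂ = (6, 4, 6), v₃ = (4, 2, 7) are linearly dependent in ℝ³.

Dependence holds iff the 3×3 matrix [v₁ v₂ v₃] is singular.
The determinant works out to 16*m - 44.
This vanishes exactly when m = 11/4.

m = 11/4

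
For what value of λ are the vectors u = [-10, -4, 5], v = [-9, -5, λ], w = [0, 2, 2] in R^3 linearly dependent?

Dependence holds iff the 3×3 matrix [u v w] is singular.
The determinant works out to 20*λ - 62.
Solving 20*λ - 62 = 0 yields λ = 31/10.

λ = 31/10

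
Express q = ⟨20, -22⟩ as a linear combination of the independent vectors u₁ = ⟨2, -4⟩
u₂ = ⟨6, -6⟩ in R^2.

Since u₁, u₂ are independent, the coefficients expressing q are uniquely determined by a linear system.
Back-substitution yields (α₁, α₂) = (1, 3).

q = u₁ + 3u₂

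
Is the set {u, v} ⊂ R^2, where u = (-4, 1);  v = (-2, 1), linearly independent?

Form the 2×2 matrix with these as columns; its determinant is -2.
A nonzero determinant means the columns are linearly independent.

linearly independent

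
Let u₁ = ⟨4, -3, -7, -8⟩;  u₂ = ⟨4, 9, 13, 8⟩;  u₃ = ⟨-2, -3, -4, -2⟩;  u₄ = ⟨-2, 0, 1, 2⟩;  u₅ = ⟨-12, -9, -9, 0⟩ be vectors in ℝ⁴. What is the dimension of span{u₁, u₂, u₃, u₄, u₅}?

2

Form the matrix with u₁, u₂, u₃, u₄, u₅ as columns and reduce.
Reduction leaves 2 leading entries, giving rank 2.
(With 5 elements in a 4-dimensional space the rank is at most 4.)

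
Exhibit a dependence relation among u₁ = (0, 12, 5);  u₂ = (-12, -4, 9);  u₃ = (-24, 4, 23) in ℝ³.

u₁ + 2u₂ - u₃ = 0

Set up α₁u₁ + … + α₃u₃ = 0 and solve the homogeneous system.
The free variable yields coefficients (1, 2, -1) (any nonzero multiple also works).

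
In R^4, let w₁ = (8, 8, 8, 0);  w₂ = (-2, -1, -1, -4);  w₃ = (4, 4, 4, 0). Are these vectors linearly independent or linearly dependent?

linearly dependent

One vector is a scalar multiple of another, so the set is dependent.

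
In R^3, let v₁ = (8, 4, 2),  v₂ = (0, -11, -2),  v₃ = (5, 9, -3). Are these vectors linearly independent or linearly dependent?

The matrix [v₁|v₂|v₃] has determinant 478.
A nonzero determinant means the columns are linearly independent.

linearly independent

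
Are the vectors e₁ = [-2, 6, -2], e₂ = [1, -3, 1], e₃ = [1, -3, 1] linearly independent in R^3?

linearly dependent

Two of the vectors are equal, giving an immediate dependence.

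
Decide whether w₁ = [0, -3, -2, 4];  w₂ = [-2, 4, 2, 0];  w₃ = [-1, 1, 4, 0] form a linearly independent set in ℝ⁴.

Row-reduce the matrix whose columns are w₁, w₂, w₃.
The reduction yields 3 nonzero rows, so the rank is 3.
Since rank = 3 (the number of vectors), the set is linearly independent.

linearly independent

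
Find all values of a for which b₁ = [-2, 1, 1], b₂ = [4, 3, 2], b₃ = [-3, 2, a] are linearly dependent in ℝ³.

The set is linearly dependent precisely when det[b₁; b₂; b₃] = 0.
Cofactor expansion gives det = 19 - 10*a.
This vanishes exactly when a = 19/10.

a = 19/10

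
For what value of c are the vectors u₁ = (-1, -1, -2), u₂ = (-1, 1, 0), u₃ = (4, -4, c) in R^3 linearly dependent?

Place the vectors as rows of a 3×3 matrix; dependence ⇔ determinant zero.
Cofactor expansion gives det = -2*c.
Solving -2*c = 0 yields c = 0.

c = 0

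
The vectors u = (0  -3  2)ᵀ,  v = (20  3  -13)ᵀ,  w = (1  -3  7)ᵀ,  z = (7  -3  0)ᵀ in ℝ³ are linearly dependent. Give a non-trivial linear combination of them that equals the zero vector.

3u + v + w - 3z = 0

Row-reduce the matrix with u, v, w, z as columns; the null space gives the coefficients.
One solution (up to scaling) is (3, 1, 1, -3).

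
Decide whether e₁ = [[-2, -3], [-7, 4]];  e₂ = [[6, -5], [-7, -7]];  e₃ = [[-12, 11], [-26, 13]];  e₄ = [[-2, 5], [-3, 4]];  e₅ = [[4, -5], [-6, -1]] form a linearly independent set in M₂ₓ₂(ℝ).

Take coordinates with respect to the standard basis {E₁₁, E₁₂, E₂₁, E₂₂}.
There are 5 vectors in a 4-dimensional space, so they cannot be linearly independent.

linearly dependent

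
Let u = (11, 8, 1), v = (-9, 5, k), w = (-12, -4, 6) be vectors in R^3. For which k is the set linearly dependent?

The vectors are dependent exactly when the determinant of the matrix with rows u, v, w vanishes.
The determinant works out to 858 - 52*k.
Solving 858 - 52*k = 0 yields k = 33/2.

k = 33/2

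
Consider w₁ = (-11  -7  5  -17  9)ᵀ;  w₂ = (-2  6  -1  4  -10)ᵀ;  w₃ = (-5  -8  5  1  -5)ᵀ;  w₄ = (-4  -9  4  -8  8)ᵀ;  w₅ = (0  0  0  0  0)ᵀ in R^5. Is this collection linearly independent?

linearly dependent

One of the vectors is the zero vector, so the set is linearly dependent.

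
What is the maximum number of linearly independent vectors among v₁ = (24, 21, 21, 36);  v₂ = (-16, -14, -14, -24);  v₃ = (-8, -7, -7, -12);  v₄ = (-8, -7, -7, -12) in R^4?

1

Put the 4×4 matrix [v₁|v₂|v₃|v₄] into echelon form.
Reduction leaves 1 leading entry, giving rank 1.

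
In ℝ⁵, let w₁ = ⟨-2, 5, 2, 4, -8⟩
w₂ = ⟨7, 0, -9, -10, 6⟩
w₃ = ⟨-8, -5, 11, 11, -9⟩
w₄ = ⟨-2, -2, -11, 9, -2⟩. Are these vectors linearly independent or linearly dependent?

linearly independent

Row-reduce the matrix whose columns are w₁, w₂, w₃, w₄.
The reduction yields 4 nonzero rows, so the rank is 4.
Since rank = 4 (the number of vectors), the set is linearly independent.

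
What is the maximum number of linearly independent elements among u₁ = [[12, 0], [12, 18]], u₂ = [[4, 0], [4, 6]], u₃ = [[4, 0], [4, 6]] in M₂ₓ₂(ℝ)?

Use coordinates relative to {E₁₁, E₁₂, E₂₁, E₂₂}.
Put the 4×3 matrix [u₁|u₂|u₃] into echelon form.
Exactly 1 pivot survives; hence the rank is 1.

1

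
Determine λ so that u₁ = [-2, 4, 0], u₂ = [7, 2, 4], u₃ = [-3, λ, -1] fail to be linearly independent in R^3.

Place the vectors as rows of a 3×3 matrix; dependence ⇔ determinant zero.
Expanding, det = 8*λ - 16.
Solving 8*λ - 16 = 0 yields λ = 2.

λ = 2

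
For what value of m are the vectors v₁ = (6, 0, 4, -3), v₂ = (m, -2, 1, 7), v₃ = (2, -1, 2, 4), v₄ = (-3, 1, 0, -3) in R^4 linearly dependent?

The set is linearly dependent precisely when det[v₁; v₂; v₃; v₄] = 0.
The determinant works out to 47 - 10*m.
Solving 47 - 10*m = 0 yields m = 47/10.

m = 47/10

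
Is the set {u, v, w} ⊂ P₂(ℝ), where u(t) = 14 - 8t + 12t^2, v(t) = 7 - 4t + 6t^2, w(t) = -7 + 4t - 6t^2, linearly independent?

Take coordinates with respect to the standard basis {1, t, t^2}.
Place the vectors as rows of a 3×3 matrix and reduce to echelon form.
The reduction yields 1 nonzero row, so the rank is 1.
Since rank 1 < 3, the set is linearly dependent.

linearly dependent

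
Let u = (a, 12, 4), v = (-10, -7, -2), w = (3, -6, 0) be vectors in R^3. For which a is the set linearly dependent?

a = 21

The set is linearly dependent precisely when det[u; v; w] = 0.
The determinant works out to 252 - 12*a.
This vanishes exactly when a = 21.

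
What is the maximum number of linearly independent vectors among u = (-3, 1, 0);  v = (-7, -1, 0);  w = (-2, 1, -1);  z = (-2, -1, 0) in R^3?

3

Row-reduce the 4×3 matrix with these as rows.
Reduction leaves 3 leading entries, giving rank 3.
(With 4 elements in a 3-dimensional space the rank is at most 3.)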